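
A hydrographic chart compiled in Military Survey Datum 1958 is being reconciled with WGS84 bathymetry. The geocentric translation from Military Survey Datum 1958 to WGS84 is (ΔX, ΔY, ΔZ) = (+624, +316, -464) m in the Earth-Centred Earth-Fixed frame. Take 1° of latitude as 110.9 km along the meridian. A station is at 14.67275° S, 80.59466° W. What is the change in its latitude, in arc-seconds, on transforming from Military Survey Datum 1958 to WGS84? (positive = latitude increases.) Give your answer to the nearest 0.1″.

Δφ = -16.3″

sin φ = -0.253298, cos φ = 0.967388, sin λ = -0.986557, cos λ = 0.163418.
North component: ΔN = −sin φ cos λ·ΔX − sin φ sin λ·ΔY + cos φ·ΔZ = −(-0.253298)(0.163418)(624) − (-0.253298)(-0.986557)(316) + (0.967388)(-464) = -502.00 m.
1° of latitude spans 110900 m, so Δφ = -502.00 / 110900 × 3600 = -16.296″.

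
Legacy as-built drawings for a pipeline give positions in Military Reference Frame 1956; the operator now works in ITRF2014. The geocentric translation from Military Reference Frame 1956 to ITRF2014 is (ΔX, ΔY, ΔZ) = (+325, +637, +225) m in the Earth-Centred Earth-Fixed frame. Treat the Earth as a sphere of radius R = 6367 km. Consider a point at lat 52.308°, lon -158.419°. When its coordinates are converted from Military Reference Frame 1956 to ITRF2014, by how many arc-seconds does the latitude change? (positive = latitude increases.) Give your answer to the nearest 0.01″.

sin φ = 0.791309, cos φ = 0.611417, sin λ = -0.367816, cos λ = -0.929899.
North component: ΔN = −sin φ cos λ·ΔX − sin φ sin λ·ΔY + cos φ·ΔZ = −(0.791309)(-0.929899)(325) − (0.791309)(-0.367816)(637) + (0.611417)(225) = 562.12 m.
1° of latitude spans πR/180 = 111125 m, so Δφ = 562.12 / 111125 × 3600 = 18.210″.

Δφ = 18.21″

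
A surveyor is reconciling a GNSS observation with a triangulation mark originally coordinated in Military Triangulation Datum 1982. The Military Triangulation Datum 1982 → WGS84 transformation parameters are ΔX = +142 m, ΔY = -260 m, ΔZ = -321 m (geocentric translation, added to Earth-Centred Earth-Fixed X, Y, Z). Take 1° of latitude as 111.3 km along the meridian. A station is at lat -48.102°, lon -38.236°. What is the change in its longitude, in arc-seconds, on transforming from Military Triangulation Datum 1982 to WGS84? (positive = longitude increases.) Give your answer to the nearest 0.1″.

sin φ = -0.744335, cos φ = 0.667807, sin λ = -0.618902, cos λ = 0.785468.
East component: ΔE = −sin λ·ΔX + cos λ·ΔY = −(-0.618902)(142) + (0.785468)(-260) = -116.34 m.
1° of latitude spans 111300 m; at latitude φ, 1° of longitude spans that × cos φ = 74326.9 m, so Δλ = -116.34 / 74326.9 × 3600 = -5.635″.

Δλ = -5.6″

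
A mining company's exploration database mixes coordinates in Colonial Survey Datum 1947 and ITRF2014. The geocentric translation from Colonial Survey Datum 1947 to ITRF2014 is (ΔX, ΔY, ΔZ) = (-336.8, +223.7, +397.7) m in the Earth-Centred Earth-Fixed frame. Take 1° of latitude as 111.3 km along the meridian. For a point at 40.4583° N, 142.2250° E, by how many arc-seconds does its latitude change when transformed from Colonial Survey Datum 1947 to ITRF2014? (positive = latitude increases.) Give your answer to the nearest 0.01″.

sin φ = 0.648894, cos φ = 0.760878, sin λ = 0.612562, cos λ = -0.790422.
North component: ΔN = −sin φ cos λ·ΔX − sin φ sin λ·ΔY + cos φ·ΔZ = −(0.648894)(-0.790422)(-336.8) − (0.648894)(0.612562)(223.7) + (0.760878)(397.7) = 40.94 m.
1° of latitude spans 111300 m, so Δφ = 40.94 / 111300 × 3600 = 1.324″.

Δφ = 1.32″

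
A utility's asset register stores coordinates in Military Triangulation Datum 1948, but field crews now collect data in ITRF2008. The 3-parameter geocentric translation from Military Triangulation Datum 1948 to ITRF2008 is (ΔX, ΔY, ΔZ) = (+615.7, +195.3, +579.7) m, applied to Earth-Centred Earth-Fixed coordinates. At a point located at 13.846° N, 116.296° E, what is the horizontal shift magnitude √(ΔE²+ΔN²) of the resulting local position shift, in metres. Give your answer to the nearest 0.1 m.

866.8 m

At φ = 13.846°, λ = 116.296°: sin φ = 0.239313, cos φ = 0.970942, sin λ = 0.896517, cos λ = -0.443009.
ΔE = −sin λ·ΔX + cos λ·ΔY = −(0.896517)·(615.7) + (-0.443009)·(195.3) = -638.51 m.
ΔN = −sin φ cos λ·ΔX − sin φ sin λ·ΔY + cos φ·ΔZ = −(0.239313)(-0.443009)(615.7) − (0.239313)(0.896517)(195.3) + (0.970942)(579.7) = 586.23 m.
Horizontal magnitude = √(ΔE² + ΔN²) = √((-638.51)² + 586.23²) = 866.81 m.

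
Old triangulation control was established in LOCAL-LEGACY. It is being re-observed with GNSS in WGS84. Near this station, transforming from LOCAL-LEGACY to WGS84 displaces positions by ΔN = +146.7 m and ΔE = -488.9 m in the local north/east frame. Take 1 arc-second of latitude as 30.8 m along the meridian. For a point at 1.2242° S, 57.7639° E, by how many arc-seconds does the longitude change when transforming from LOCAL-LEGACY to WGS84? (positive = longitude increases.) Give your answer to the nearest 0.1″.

Δλ = -15.9″

At latitude -1.2242°, cos φ = 0.999772.
1″ of longitude at this latitude = 30.80 × cos φ = 30.7930 m, so Δλ = -488.9 / 30.7930 = -15.877″.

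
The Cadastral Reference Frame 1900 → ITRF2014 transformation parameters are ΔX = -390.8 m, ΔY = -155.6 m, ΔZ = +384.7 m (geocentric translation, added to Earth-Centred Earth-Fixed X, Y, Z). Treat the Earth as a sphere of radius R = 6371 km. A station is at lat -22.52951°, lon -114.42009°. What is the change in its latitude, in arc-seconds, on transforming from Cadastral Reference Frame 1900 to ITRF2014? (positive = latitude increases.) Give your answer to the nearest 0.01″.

sin φ = -0.383159, cos φ = 0.923682, sin λ = -0.910539, cos λ = -0.413424.
North component: ΔN = −sin φ cos λ·ΔX − sin φ sin λ·ΔY + cos φ·ΔZ = −(-0.383159)(-0.413424)(-390.8) − (-0.383159)(-0.910539)(-155.6) + (0.923682)(384.7) = 471.53 m.
1° of latitude spans πR/180 = 111195 m, so Δφ = 471.53 / 111195 × 3600 = 15.266″.

Δφ = 15.27″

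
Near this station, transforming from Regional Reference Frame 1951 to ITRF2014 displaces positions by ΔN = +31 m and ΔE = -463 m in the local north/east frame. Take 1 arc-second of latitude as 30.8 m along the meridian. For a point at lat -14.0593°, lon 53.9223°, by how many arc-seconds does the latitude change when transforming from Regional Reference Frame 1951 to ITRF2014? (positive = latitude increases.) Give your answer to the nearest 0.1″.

Δφ = 1.0″

1″ of latitude = 30.80 m, so Δφ = 31.0 / 30.80 = 1.006″.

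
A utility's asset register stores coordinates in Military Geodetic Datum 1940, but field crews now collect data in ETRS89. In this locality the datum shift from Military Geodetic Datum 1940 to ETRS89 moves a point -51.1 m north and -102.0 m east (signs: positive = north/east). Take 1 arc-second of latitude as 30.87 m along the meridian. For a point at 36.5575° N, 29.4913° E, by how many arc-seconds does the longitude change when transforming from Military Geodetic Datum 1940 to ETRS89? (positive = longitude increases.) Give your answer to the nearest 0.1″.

At latitude 36.5575°, cos φ = 0.803260.
1″ of longitude at this latitude = 30.87 × cos φ = 24.7966 m, so Δλ = -102.0 / 24.7966 = -4.113″.

Δλ = -4.1″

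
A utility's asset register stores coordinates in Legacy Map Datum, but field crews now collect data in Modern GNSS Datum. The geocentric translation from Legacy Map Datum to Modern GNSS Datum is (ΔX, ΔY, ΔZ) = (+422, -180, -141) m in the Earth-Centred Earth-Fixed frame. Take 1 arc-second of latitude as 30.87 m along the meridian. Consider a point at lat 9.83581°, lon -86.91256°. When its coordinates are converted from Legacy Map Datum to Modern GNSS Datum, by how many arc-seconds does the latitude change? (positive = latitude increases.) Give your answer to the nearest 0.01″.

sin φ = 0.170825, cos φ = 0.985301, sin λ = -0.998549, cos λ = 0.053860.
North component: ΔN = −sin φ cos λ·ΔX − sin φ sin λ·ΔY + cos φ·ΔZ = −(0.170825)(0.053860)(422) − (0.170825)(-0.998549)(-180) + (0.985301)(-141) = -173.51 m.
1° of latitude spans 3600 × 30.87 = 111132 m, so Δφ = -173.51 / 111132 × 3600 = -5.621″.

Δφ = -5.62″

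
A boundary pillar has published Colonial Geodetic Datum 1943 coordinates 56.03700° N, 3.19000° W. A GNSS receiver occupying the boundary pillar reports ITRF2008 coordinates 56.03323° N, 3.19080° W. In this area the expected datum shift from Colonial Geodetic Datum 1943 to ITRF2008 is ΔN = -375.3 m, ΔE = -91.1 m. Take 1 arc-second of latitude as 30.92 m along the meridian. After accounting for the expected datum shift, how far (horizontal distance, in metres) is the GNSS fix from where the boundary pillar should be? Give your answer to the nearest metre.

61 m

Observed coordinate differences: Δφ = -0.00377°, Δλ = -0.00080°.
Converting to metres (1° lat = 111312 m, cos φ = 0.558657): observed ΔN = -419.6 m, observed ΔE = -49.7 m.
Subtracting the expected shift leaves a residual of -419.6 − (-375.3) = -44.3 m north and -49.7 − (-91.1) = 41.4 m east.
Residual distance = √((-44.3)² + 41.4²) = 60.6 m.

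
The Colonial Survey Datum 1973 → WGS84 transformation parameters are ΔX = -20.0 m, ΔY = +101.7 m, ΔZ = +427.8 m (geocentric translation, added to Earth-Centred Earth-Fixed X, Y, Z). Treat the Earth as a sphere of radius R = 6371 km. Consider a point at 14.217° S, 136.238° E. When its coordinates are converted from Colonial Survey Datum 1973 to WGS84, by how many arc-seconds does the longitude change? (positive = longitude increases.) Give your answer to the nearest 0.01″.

sin φ = -0.245595, cos φ = 0.969373, sin λ = 0.691664, cos λ = -0.722219.
East component: ΔE = −sin λ·ΔX + cos λ·ΔY = −(0.691664)(-20.0) + (-0.722219)(101.7) = -59.62 m.
1° of latitude spans πR/180 = 111195 m; at latitude φ, 1° of longitude spans that × cos φ = 107789.3 m, so Δλ = -59.62 / 107789.3 × 3600 = -1.991″.

Δλ = -1.99″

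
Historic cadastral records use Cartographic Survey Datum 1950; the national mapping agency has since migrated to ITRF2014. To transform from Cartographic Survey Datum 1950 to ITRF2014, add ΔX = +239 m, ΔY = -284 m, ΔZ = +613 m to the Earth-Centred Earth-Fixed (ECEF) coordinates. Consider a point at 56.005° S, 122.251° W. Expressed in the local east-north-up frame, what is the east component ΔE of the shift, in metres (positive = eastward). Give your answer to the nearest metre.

At φ = -56.005°, λ = -122.251°: sin φ = -0.829086, cos φ = 0.559121, sin λ = -0.845719, cos λ = -0.533629.
ΔE = −sin λ·ΔX + cos λ·ΔY = −(-0.845719)·(239) + (-0.533629)·(-284) = 353.68 m.

ΔE = 354 m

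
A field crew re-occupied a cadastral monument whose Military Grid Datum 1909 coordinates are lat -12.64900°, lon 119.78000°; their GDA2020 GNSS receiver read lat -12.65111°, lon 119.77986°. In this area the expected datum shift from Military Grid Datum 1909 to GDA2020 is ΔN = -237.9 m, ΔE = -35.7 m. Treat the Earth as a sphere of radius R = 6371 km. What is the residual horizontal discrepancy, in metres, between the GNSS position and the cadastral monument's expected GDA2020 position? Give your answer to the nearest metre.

21 m

Observed coordinate differences: Δφ = -0.00211°, Δλ = -0.00014°.
Converting to metres (1° lat = 111195 m, cos φ = 0.975730): observed ΔN = -234.6 m, observed ΔE = -15.2 m.
Subtracting the expected shift leaves a residual of -234.6 − (-237.9) = 3.3 m north and -15.2 − (-35.7) = 20.5 m east.
Residual distance = √(3.3² + 20.5²) = 20.8 m.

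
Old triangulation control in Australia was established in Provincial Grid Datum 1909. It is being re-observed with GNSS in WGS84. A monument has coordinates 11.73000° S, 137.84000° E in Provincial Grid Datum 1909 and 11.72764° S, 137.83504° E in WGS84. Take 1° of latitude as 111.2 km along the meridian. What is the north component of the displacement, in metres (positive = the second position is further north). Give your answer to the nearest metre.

ΔN = 262 m

Δφ = -11.72764° − -11.73000° = +0.00236°; Δλ = 137.83504° − 137.84000° = -0.00496°.
ΔN = Δφ × 111200 = 262.4 m; ΔE = Δλ × 111200 × cos(-11.73000°) = -0.00496 × 111200 × 0.979116 = -540.0 m.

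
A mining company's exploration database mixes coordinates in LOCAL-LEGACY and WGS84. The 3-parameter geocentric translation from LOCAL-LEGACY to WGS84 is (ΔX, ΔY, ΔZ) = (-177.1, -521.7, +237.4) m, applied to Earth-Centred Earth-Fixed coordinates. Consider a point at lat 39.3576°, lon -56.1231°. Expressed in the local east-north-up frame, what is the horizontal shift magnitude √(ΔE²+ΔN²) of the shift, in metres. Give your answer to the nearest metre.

439 m

The local east axis at (φ, λ) is (−sin λ, cos λ, 0), so ΔE = −sin(-56.1231°)·(-177.1) + cos(-56.1231°)·(-521.7) = -437.84 m.
The local north axis is (−sin φ cos λ, −sin φ sin λ, cos φ), giving ΔN = 62.602 − 274.676 + 183.558 = -28.52 m.
Horizontal magnitude = √(ΔE² + ΔN²) = √((-437.84)² + (-28.52)²) = 438.76 m.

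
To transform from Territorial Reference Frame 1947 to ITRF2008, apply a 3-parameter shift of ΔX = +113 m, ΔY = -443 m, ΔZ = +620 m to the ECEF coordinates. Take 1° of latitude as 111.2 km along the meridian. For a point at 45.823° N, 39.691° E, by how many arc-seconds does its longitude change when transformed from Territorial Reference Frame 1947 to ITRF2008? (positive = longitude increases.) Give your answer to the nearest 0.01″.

Δλ = -19.19″

sin φ = 0.717190, cos φ = 0.696877, sin λ = 0.638647, cos λ = 0.769500.
East component: ΔE = −sin λ·ΔX + cos λ·ΔY = −(0.638647)(113) + (0.769500)(-443) = -413.06 m.
1° of latitude spans 111200 m; at latitude φ, 1° of longitude spans that × cos φ = 77492.8 m, so Δλ = -413.06 / 77492.8 × 3600 = -19.189″.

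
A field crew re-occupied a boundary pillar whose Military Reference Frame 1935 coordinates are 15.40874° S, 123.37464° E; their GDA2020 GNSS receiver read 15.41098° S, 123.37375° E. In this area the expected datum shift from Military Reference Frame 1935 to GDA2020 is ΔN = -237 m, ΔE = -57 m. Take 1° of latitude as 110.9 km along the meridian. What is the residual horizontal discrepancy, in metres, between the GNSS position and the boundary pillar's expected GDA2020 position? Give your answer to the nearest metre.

40 m

Observed coordinate differences: Δφ = -0.00224°, Δλ = -0.00089°.
Converting to metres (1° lat = 110900 m, cos φ = 0.964055): observed ΔN = -248.4 m, observed ΔE = -95.2 m.
Subtracting the expected shift leaves a residual of -248.4 − (-237) = -11.4 m north and -95.2 − (-57) = -38.2 m east.
Residual distance = √((-11.4)² + (-38.2)²) = 39.8 m.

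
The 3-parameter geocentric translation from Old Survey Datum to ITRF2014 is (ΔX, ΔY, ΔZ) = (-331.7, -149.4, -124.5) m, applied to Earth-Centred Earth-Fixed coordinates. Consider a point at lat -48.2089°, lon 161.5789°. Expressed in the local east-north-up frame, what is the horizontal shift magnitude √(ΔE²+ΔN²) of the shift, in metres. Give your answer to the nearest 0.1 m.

272.7 m

At φ = -48.2089°, λ = 161.5789°: sin φ = -0.745580, cos φ = 0.666417, sin λ = 0.315998, cos λ = -0.948760.
ΔE = −sin λ·ΔX + cos λ·ΔY = −(0.315998)·(-331.7) + (-0.948760)·(-149.4) = 246.56 m.
ΔN = −sin φ cos λ·ΔX − sin φ sin λ·ΔY + cos φ·ΔZ = −(-0.745580)(-0.948760)(-331.7) − (-0.745580)(0.315998)(-149.4) + (0.666417)(-124.5) = 116.47 m.
Horizontal magnitude = √(ΔE² + ΔN²) = √(246.56² + 116.47²) = 272.69 m.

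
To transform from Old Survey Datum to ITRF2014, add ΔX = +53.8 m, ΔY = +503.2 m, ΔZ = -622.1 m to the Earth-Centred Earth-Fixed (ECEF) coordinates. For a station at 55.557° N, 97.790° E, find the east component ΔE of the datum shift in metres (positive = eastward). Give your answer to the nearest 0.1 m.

ΔE = -121.5 m

The local east axis at (φ, λ) is (−sin λ, cos λ, 0), so ΔE = −sin(97.790°)·53.8 + cos(97.790°)·503.2 = -121.51 m.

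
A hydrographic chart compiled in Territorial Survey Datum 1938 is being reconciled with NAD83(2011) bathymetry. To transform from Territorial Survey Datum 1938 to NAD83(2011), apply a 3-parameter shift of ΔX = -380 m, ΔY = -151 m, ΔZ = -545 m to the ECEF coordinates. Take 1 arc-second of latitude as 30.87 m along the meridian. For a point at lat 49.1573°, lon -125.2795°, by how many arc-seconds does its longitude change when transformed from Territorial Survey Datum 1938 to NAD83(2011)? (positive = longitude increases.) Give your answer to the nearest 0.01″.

sin φ = 0.756508, cos φ = 0.653985, sin λ = -0.816344, cos λ = -0.577566.
East component: ΔE = −sin λ·ΔX + cos λ·ΔY = −(-0.816344)(-380) + (-0.577566)(-151) = -223.00 m.
1° of latitude spans 3600 × 30.87 = 111132 m; at latitude φ, 1° of longitude spans that × cos φ = 72678.6 m, so Δλ = -223.00 / 72678.6 × 3600 = -11.046″.

Δλ = -11.05″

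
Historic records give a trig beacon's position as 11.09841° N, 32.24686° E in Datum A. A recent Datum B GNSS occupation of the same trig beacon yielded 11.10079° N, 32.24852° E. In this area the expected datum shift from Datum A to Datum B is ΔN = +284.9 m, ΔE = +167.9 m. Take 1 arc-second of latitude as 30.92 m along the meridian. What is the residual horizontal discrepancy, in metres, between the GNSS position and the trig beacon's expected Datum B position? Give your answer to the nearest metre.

24 m

Observed coordinate differences: Δφ = +0.00238°, Δλ = +0.00166°.
Converting to metres (1° lat = 111312 m, cos φ = 0.981298): observed ΔN = 264.9 m, observed ΔE = 181.3 m.
Subtracting the expected shift leaves a residual of 264.9 − (284.9) = -20.0 m north and 181.3 − (167.9) = 13.4 m east.
Residual distance = √((-20.0)² + 13.4²) = 24.1 m.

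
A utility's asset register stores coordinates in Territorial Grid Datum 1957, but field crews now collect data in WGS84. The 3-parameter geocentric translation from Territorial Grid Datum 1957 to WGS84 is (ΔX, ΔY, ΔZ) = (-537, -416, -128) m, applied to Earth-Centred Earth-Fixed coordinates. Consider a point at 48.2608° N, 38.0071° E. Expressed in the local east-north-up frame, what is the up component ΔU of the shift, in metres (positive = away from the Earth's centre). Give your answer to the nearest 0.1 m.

ΔU = -547.7 m

At φ = 48.2608°, λ = 38.0071°: sin φ = 0.746183, cos φ = 0.665741, sin λ = 0.615759, cos λ = 0.787934.
ΔU = cos φ cos λ·ΔX + cos φ sin λ·ΔY + sin φ·ΔZ = (0.665741)(0.787934)(-537) + (0.665741)(0.615759)(-416) + (0.746183)(-128) = -547.73 m.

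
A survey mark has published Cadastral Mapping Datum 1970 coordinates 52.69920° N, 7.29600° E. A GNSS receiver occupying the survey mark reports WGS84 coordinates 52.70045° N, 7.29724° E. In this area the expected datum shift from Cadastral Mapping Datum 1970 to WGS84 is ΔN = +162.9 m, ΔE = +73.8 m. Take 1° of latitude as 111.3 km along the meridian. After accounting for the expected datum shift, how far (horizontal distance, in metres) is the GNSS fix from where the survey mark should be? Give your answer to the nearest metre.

26 m

Observed coordinate differences: Δφ = +0.00125°, Δλ = +0.00124°.
Converting to metres (1° lat = 111300 m, cos φ = 0.606000): observed ΔN = 139.1 m, observed ΔE = 83.6 m.
Subtracting the expected shift leaves a residual of 139.1 − (162.9) = -23.8 m north and 83.6 − (73.8) = 9.8 m east.
Residual distance = √((-23.8)² + 9.8²) = 25.7 m.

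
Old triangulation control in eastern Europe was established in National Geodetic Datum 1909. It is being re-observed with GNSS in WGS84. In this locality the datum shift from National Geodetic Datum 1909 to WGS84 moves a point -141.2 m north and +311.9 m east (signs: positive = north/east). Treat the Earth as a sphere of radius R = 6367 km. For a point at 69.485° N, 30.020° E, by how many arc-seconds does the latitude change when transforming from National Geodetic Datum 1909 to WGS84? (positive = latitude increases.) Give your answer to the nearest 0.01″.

Δφ = -4.57″

On a sphere of radius R, 1 rad of latitude = R, so Δφ = ΔN / R = -141.2 / 6367000 = -2.2177e-05 rad = -4.574″.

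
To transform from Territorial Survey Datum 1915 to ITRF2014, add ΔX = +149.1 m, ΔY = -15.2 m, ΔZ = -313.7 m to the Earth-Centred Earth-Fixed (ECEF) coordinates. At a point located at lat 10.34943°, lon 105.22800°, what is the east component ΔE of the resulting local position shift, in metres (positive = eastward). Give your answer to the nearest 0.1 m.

At φ = 10.34943°, λ = 105.22800°: sin φ = 0.179651, cos φ = 0.983730, sin λ = 0.964888, cos λ = -0.262661.
ΔE = −sin λ·ΔX + cos λ·ΔY = −(0.964888)·(149.1) + (-0.262661)·(-15.2) = -139.87 m.

ΔE = -139.9 m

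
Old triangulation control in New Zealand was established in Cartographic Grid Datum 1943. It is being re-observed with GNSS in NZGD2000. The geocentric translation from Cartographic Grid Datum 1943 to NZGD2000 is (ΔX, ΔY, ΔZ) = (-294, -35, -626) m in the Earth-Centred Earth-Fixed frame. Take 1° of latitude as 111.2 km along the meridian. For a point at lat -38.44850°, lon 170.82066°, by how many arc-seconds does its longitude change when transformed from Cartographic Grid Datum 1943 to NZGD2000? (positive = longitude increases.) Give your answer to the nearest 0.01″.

Δλ = 3.37″

sin φ = -0.621811, cos φ = 0.783167, sin λ = 0.159525, cos λ = -0.987194.
East component: ΔE = −sin λ·ΔX + cos λ·ΔY = −(0.159525)(-294) + (-0.987194)(-35) = 81.45 m.
1° of latitude spans 111200 m; at latitude φ, 1° of longitude spans that × cos φ = 87088.2 m, so Δλ = 81.45 / 87088.2 × 3600 = 3.367″.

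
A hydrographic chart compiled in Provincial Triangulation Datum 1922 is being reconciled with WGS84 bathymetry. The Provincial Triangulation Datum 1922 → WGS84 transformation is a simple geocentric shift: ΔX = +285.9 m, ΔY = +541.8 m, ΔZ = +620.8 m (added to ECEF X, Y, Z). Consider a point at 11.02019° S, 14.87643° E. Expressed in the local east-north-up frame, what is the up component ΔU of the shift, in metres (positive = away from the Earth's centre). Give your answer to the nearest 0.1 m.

ΔU = 289.1 m

The local up (radial) axis is (cos φ cos λ, cos φ sin λ, sin φ), giving ΔU = 271.222 + 136.534 − 118.669 = 289.09 m.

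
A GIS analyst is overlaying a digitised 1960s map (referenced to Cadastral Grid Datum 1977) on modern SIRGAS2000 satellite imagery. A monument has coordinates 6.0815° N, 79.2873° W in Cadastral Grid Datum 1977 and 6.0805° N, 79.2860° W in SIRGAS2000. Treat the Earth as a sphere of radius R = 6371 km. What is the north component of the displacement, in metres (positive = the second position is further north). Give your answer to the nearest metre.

Δφ = 6.0805° − 6.0815° = -0.0010°; Δλ = -79.2860° − -79.2873° = +0.0013°.
1° along a meridian = πR/180 = 111195 m.
ΔN = Δφ × 111195 = -111.2 m; ΔE = Δλ × 111195 × cos(6.0815°) = +0.0013 × 111195 × 0.994372 = 143.7 m.

ΔN = -111 m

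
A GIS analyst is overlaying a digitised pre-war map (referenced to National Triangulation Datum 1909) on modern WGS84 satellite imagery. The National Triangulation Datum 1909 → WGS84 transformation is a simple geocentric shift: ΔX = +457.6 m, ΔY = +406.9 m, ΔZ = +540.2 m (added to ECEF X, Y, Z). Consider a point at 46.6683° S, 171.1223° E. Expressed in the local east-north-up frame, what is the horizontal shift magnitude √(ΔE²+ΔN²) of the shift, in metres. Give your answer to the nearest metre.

481 m

The local east axis at (φ, λ) is (−sin λ, cos λ, 0), so ΔE = −sin(171.1223°)·457.6 + cos(171.1223°)·406.9 = -472.64 m.
The local north axis is (−sin φ cos λ, −sin φ sin λ, cos φ), giving ΔN = -328.868 + 45.677 + 370.697 = 87.51 m.
Horizontal magnitude = √(ΔE² + ΔN²) = √((-472.64)² + 87.51²) = 480.68 m.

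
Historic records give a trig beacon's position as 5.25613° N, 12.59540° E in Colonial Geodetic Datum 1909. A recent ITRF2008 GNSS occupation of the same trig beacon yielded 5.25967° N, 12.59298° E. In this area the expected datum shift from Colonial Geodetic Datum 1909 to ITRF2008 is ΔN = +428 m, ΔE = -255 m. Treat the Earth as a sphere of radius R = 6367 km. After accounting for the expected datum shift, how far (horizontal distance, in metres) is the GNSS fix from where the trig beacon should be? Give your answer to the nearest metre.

Observed coordinate differences: Δφ = +0.00354°, Δλ = -0.00242°.
Converting to metres (1° lat = 111125 m, cos φ = 0.995795): observed ΔN = 393.4 m, observed ΔE = -267.8 m.
Subtracting the expected shift leaves a residual of 393.4 − (428) = -34.6 m north and -267.8 − (-255) = -12.8 m east.
Residual distance = √((-34.6)² + (-12.8)²) = 36.9 m.

37 m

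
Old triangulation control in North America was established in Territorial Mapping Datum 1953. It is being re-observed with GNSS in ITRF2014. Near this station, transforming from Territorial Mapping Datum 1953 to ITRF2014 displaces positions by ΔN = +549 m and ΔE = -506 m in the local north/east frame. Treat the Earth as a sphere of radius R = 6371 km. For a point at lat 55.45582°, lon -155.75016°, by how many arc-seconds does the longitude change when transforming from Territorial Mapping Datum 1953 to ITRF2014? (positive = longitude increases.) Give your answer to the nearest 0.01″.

Δλ = -28.89″

At latitude 55.45582°, cos φ = 0.567042.
One radian of longitude at latitude φ spans R cos φ, so Δλ = ΔE / (R cos φ) = -506.0 / (6371000 × 0.567042) = -1.4006e-04 rad = -28.890″.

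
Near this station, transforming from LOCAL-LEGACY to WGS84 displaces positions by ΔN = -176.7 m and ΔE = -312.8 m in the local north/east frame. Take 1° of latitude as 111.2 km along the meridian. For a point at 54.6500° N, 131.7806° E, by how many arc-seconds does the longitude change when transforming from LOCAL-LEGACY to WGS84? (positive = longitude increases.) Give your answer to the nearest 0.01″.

Δλ = -17.50″

At latitude 54.6500°, cos φ = 0.578570.
1° of longitude at this latitude = 111.2 × cos φ = 64.34 km, so Δλ = -312.8 / 64336.9 = -0.0048619° = -17.503″.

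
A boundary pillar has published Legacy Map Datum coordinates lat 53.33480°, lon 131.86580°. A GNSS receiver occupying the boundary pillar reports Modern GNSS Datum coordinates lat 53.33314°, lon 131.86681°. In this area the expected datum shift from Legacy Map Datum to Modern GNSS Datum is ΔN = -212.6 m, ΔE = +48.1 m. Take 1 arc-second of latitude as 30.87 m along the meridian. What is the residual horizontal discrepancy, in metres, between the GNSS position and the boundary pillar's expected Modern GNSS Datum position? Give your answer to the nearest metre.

Observed coordinate differences: Δφ = -0.00166°, Δλ = +0.00101°.
Converting to metres (1° lat = 111132 m, cos φ = 0.597138): observed ΔN = -184.5 m, observed ΔE = 67.0 m.
Subtracting the expected shift leaves a residual of -184.5 − (-212.6) = 28.1 m north and 67.0 − (48.1) = 18.9 m east.
Residual distance = √(28.1² + 18.9²) = 33.9 m.

34 m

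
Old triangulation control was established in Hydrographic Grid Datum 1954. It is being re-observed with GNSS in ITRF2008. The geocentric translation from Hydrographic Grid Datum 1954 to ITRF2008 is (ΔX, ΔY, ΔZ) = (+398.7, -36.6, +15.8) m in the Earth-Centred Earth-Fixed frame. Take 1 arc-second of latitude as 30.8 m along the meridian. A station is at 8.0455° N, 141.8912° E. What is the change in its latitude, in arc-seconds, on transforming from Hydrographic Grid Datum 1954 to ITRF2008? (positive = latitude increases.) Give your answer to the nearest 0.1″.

Δφ = 2.0″

sin φ = 0.139959, cos φ = 0.990157, sin λ = 0.617157, cos λ = -0.786840.
North component: ΔN = −sin φ cos λ·ΔX − sin φ sin λ·ΔY + cos φ·ΔZ = −(0.139959)(-0.786840)(398.7) − (0.139959)(0.617157)(-36.6) + (0.990157)(15.8) = 62.71 m.
1° of latitude spans 3600 × 30.80 = 110880 m, so Δφ = 62.71 / 110880 × 3600 = 2.036″.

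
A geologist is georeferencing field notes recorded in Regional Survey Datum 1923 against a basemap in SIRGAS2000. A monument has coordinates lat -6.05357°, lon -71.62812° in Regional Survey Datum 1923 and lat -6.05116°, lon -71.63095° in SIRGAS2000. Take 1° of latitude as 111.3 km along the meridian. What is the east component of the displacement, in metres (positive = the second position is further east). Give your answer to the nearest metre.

Δφ = -6.05116° − -6.05357° = +0.00241°; Δλ = -71.63095° − -71.62812° = -0.00283°.
ΔN = Δφ × 111300 = 268.2 m; ΔE = Δλ × 111300 × cos(-6.05357°) = -0.00283 × 111300 × 0.994424 = -313.2 m.

ΔE = -313 m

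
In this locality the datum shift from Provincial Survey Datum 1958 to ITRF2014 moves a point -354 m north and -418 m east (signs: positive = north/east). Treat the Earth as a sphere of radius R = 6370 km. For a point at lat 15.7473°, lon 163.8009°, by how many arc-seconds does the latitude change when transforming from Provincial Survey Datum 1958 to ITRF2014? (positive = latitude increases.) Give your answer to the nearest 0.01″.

On a sphere of radius R, 1 rad of latitude = R, so Δφ = ΔN / R = -354.0 / 6370000 = -5.5573e-05 rad = -11.463″.

Δφ = -11.46″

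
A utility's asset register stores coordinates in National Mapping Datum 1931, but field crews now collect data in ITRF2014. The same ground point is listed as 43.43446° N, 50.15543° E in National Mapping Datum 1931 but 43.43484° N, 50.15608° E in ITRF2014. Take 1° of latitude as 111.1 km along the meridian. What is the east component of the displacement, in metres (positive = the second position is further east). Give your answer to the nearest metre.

Δφ = 43.43484° − 43.43446° = +0.00038°; Δλ = 50.15608° − 50.15543° = +0.00065°.
ΔN = Δφ × 111100 = 42.2 m; ΔE = Δλ × 111100 × cos(43.43446°) = +0.00065 × 111100 × 0.726161 = 52.4 m.

ΔE = 52 m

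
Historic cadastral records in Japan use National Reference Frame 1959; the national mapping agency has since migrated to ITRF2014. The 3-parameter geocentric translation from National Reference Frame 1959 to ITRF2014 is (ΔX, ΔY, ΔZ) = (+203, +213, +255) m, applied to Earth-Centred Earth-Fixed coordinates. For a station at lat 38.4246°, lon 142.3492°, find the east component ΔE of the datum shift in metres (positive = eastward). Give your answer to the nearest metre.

ΔE = -293 m

At φ = 38.4246°, λ = 142.3492°: sin φ = 0.621484, cos φ = 0.783427, sin λ = 0.610847, cos λ = -0.791748.
ΔE = −sin λ·ΔX + cos λ·ΔY = −(0.610847)·(203) + (-0.791748)·(213) = -292.64 m.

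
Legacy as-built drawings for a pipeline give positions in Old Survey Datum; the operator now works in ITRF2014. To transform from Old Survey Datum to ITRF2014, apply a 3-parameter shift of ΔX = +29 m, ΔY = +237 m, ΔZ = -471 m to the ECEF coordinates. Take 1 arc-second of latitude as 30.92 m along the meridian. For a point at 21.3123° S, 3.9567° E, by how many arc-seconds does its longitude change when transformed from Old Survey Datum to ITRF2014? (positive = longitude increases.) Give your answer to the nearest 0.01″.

Δλ = 8.14″

sin φ = -0.363451, cos φ = 0.931613, sin λ = 0.069003, cos λ = 0.997616.
East component: ΔE = −sin λ·ΔX + cos λ·ΔY = −(0.069003)(29) + (0.997616)(237) = 234.43 m.
1° of latitude spans 3600 × 30.92 = 111312 m; at latitude φ, 1° of longitude spans that × cos φ = 103699.7 m, so Δλ = 234.43 / 103699.7 × 3600 = 8.139″.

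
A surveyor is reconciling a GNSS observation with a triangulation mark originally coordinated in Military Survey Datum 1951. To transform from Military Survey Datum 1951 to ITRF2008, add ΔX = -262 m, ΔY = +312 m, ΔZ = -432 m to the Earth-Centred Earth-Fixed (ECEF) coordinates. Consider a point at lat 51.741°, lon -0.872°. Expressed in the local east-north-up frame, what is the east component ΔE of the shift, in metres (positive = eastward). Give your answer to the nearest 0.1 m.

ΔE = 308.0 m

The local east axis at (φ, λ) is (−sin λ, cos λ, 0), so ΔE = −sin(-0.872°)·(-262) + cos(-0.872°)·312 = 307.98 m.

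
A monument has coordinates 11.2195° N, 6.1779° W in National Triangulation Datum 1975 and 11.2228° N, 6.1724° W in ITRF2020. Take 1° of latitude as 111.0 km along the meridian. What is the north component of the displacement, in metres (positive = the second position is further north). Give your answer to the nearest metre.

Δφ = 11.2228° − 11.2195° = +0.0033°; Δλ = -6.1724° − -6.1779° = +0.0055°.
ΔN = Δφ × 111000 = 366.3 m; ΔE = Δλ × 111000 × cos(11.2195°) = +0.0055 × 111000 × 0.980889 = 598.8 m.

ΔN = 366 m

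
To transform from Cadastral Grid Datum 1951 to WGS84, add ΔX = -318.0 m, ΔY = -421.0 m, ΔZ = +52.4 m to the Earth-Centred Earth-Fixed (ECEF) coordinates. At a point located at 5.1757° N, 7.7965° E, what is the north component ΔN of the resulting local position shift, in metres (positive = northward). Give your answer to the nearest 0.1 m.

ΔN = 85.8 m

At φ = 5.1757°, λ = 7.7965°: sin φ = 0.090210, cos φ = 0.995923, sin λ = 0.135655, cos λ = 0.990756.
ΔN = −sin φ cos λ·ΔX − sin φ sin λ·ΔY + cos φ·ΔZ = −(0.090210)(0.990756)(-318.0) − (0.090210)(0.135655)(-421.0) + (0.995923)(52.4) = 85.76 m.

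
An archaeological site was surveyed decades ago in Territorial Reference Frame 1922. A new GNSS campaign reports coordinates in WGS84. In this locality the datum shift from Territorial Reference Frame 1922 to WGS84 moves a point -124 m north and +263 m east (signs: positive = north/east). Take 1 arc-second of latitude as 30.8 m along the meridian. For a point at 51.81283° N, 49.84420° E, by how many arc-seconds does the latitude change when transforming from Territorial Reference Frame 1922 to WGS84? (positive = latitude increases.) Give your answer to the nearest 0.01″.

1″ of latitude = 30.80 m, so Δφ = -124.0 / 30.80 = -4.026″.

Δφ = -4.03″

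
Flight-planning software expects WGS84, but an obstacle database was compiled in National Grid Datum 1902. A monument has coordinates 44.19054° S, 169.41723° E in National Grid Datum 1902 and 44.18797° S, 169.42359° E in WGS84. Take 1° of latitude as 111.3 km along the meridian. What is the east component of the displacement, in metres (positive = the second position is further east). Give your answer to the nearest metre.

Δφ = -44.18797° − -44.19054° = +0.00257°; Δλ = 169.42359° − 169.41723° = +0.00636°.
ΔN = Δφ × 111300 = 286.0 m; ΔE = Δλ × 111300 × cos(-44.19054°) = +0.00636 × 111300 × 0.717026 = 507.6 m.

ΔE = 508 m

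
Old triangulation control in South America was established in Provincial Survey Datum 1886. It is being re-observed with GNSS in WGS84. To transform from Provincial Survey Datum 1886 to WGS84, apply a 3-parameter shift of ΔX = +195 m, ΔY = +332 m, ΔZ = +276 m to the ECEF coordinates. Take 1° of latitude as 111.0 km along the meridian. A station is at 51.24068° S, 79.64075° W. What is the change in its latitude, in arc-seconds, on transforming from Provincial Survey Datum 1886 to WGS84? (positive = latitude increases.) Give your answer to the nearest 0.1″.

Δφ = -1.8″

sin φ = -0.779783, cos φ = 0.626050, sin λ = -0.983700, cos λ = 0.179820.
North component: ΔN = −sin φ cos λ·ΔX − sin φ sin λ·ΔY + cos φ·ΔZ = −(-0.779783)(0.179820)(195) − (-0.779783)(-0.983700)(332) + (0.626050)(276) = -54.54 m.
1° of latitude spans 111000 m, so Δφ = -54.54 / 111000 × 3600 = -1.769″.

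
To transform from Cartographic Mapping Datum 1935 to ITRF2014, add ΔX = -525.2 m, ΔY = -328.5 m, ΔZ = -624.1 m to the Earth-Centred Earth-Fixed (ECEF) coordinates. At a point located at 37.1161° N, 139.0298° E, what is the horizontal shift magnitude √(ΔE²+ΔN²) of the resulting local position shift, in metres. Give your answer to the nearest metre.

At φ = 37.1161°, λ = 139.0298°: sin φ = 0.603432, cos φ = 0.797414, sin λ = 0.655666, cos λ = -0.755051.
ΔE = −sin λ·ΔX + cos λ·ΔY = −(0.655666)·(-525.2) + (-0.755051)·(-328.5) = 592.39 m.
ΔN = −sin φ cos λ·ΔX − sin φ sin λ·ΔY + cos φ·ΔZ = −(0.603432)(-0.755051)(-525.2) − (0.603432)(0.655666)(-328.5) + (0.797414)(-624.1) = -606.99 m.
Horizontal magnitude = √(ΔE² + ΔN²) = √(592.39² + (-606.99)²) = 848.15 m.

848 m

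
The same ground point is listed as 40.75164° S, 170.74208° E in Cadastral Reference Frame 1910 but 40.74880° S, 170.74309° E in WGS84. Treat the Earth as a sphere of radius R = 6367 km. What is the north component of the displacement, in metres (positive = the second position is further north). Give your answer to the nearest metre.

Δφ = -40.74880° − -40.75164° = +0.00284°; Δλ = 170.74309° − 170.74208° = +0.00101°.
1° along a meridian = πR/180 = 111125 m.
ΔN = Δφ × 111125 = 315.6 m; ΔE = Δλ × 111125 × cos(-40.75164°) = +0.00101 × 111125 × 0.757546 = 85.0 m.

ΔN = 316 m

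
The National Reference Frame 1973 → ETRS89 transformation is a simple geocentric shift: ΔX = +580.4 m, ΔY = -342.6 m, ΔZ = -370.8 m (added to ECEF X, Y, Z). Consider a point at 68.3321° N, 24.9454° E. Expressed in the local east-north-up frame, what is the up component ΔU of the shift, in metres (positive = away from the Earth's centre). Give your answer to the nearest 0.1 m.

At φ = 68.3321°, λ = 24.9454°: sin φ = 0.929340, cos φ = 0.369226, sin λ = 0.421754, cos λ = 0.906710.
ΔU = cos φ cos λ·ΔX + cos φ sin λ·ΔY + sin φ·ΔZ = (0.369226)(0.906710)(580.4) + (0.369226)(0.421754)(-342.6) + (0.929340)(-370.8) = -203.64 m.

ΔU = -203.6 m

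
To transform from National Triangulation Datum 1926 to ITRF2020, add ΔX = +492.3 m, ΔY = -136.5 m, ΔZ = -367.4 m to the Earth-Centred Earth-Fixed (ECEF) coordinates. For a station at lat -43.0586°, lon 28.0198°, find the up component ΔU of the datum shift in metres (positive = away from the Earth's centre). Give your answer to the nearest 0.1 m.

ΔU = 521.5 m

At φ = -43.0586°, λ = 28.0198°: sin φ = -0.682746, cos φ = 0.730656, sin λ = 0.469777, cos λ = 0.882785.
ΔU = cos φ cos λ·ΔX + cos φ sin λ·ΔY + sin φ·ΔZ = (0.730656)(0.882785)(492.3) + (0.730656)(0.469777)(-136.5) + (-0.682746)(-367.4) = 521.53 m.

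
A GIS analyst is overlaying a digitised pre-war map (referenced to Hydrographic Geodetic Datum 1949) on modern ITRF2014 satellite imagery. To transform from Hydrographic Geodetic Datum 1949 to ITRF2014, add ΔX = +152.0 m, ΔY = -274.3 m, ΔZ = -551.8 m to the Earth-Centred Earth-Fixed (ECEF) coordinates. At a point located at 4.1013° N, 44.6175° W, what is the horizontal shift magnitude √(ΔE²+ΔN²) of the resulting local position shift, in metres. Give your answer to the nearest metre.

The local east axis at (φ, λ) is (−sin λ, cos λ, 0), so ΔE = −sin(-44.6175°)·152.0 + cos(-44.6175°)·(-274.3) = -88.49 m.
The local north axis is (−sin φ cos λ, −sin φ sin λ, cos φ), giving ΔN = -7.738 − 13.779 − 550.387 = -571.90 m.
Horizontal magnitude = √(ΔE² + ΔN²) = √((-88.49)² + (-571.90)²) = 578.71 m.

579 m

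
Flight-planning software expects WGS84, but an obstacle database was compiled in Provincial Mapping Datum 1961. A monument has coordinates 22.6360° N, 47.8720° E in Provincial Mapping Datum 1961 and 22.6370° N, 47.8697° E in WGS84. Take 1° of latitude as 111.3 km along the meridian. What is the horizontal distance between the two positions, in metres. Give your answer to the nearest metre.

Δφ = 22.6370° − 22.6360° = +0.0010°; Δλ = 47.8697° − 47.8720° = -0.0023°.
ΔN = Δφ × 111300 = 111.3 m; ΔE = Δλ × 111300 × cos(22.6360°) = -0.0023 × 111300 × 0.922969 = -236.3 m.
Distance = √(ΔE² + ΔN²) = √((-236.3)² + 111.3²) = 261.2 m.

261 m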